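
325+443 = 768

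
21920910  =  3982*5505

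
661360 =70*9448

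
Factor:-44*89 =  - 3916=- 2^2*11^1*89^1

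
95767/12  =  7980 + 7/12 = 7980.58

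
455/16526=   455/16526= 0.03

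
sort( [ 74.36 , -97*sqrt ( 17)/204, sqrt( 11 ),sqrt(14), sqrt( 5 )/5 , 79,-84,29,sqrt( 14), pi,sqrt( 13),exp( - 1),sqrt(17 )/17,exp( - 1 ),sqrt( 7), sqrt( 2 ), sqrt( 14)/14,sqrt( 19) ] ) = [ - 84,-97*sqrt( 17 ) /204,sqrt(17) /17 , sqrt( 14 ) /14, exp( - 1 ),exp( - 1), sqrt( 5 ) /5, sqrt( 2 ) , sqrt( 7),pi,  sqrt( 11), sqrt(13 ),sqrt(14),  sqrt( 14), sqrt( 19 ),29, 74.36, 79 ] 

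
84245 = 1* 84245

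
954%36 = 18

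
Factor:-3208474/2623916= - 2^ ( - 1)*17^( - 1)*47^( - 1 )*821^( - 1)*1604237^1 = - 1604237/1311958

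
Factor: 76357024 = 2^5*163^1*14639^1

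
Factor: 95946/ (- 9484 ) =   -  47973/4742  =  - 2^( - 1 )*3^1*2371^(  -  1)*15991^1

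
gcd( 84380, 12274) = 2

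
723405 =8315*87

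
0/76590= 0 = 0.00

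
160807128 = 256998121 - 96190993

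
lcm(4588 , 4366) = 270692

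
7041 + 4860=11901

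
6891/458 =15+ 21/458 = 15.05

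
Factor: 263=263^1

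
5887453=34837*169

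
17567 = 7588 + 9979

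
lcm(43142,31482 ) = 1164834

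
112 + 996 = 1108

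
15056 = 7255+7801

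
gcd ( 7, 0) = 7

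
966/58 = 483/29=16.66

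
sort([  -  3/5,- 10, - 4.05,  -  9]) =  [ - 10, - 9, - 4.05, - 3/5 ]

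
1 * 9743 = 9743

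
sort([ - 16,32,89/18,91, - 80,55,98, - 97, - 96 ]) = [-97, - 96, - 80, - 16, 89/18, 32,55,91, 98]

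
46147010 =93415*494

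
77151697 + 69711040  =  146862737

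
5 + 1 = 6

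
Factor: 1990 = 2^1*5^1 * 199^1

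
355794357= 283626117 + 72168240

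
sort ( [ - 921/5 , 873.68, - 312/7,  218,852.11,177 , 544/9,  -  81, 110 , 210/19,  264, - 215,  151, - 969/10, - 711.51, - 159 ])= [ - 711.51 , - 215,-921/5, - 159, - 969/10, - 81, - 312/7,210/19,544/9,  110, 151, 177, 218,264,852.11,873.68 ] 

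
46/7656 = 23/3828 = 0.01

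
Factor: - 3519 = - 3^2*17^1*23^1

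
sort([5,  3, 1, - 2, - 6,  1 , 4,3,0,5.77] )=[ - 6, - 2, 0, 1, 1, 3 , 3,4,5, 5.77] 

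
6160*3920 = 24147200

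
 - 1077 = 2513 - 3590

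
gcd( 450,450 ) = 450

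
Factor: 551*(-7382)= - 4067482= - 2^1*19^1 * 29^1*3691^1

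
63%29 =5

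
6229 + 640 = 6869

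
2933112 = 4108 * 714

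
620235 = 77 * 8055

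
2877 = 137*21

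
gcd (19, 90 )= 1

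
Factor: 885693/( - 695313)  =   - 3^( - 1 )*23^ ( - 1 )*83^1 * 3359^( - 1)*3557^1 = - 295231/231771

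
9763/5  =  1952 + 3/5 = 1952.60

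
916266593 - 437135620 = 479130973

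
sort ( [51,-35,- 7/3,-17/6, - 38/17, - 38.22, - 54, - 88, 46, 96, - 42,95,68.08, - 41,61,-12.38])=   [- 88, - 54,  -  42,  -  41,-38.22,- 35, - 12.38,-17/6 , - 7/3,- 38/17,46,  51,61 , 68.08,95,96] 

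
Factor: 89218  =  2^1*31^1*1439^1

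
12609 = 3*4203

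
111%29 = 24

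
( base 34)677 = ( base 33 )6JK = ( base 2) 1110000001101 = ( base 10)7181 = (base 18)142h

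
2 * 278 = 556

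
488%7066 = 488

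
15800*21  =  331800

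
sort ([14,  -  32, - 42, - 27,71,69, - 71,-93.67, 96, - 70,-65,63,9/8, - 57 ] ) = [ - 93.67 , - 71,-70, - 65,- 57, - 42, - 32,-27,9/8,14,  63, 69, 71 , 96 ]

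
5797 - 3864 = 1933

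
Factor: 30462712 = 2^3*7^2*77711^1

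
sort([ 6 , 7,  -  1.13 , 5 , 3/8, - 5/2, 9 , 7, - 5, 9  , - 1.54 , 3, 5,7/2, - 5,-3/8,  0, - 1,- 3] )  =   [ - 5, - 5, - 3, - 5/2,-1.54, - 1.13,  -  1,-3/8, 0, 3/8,3, 7/2,5, 5, 6 , 7,7, 9, 9]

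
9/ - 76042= - 9/76042 =- 0.00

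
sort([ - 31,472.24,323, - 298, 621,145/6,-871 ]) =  [ - 871 ,-298 , - 31, 145/6 , 323,472.24, 621]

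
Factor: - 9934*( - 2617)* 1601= 41621642078 = 2^1*1601^1*2617^1*4967^1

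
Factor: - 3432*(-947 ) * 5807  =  2^3*3^1 * 11^1*13^1*947^1*5807^1=   18873353928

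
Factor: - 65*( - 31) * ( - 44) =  - 88660 = - 2^2* 5^1*11^1 * 13^1*31^1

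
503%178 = 147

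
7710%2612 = 2486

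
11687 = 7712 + 3975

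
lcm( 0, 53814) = 0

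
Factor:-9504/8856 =  -  44/41  =  - 2^2*11^1 * 41^(  -  1 ) 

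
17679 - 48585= -30906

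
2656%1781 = 875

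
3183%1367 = 449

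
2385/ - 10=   -477/2 = - 238.50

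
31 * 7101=220131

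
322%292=30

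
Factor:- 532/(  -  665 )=4/5 = 2^2*5^( - 1) 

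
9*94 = 846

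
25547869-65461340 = - 39913471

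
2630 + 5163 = 7793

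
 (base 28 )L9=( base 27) M3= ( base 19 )1C8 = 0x255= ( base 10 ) 597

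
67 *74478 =4990026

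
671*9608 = 6446968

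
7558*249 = 1881942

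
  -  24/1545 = - 8/515= - 0.02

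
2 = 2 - 0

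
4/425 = 4/425 = 0.01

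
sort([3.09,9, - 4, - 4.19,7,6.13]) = [ - 4.19, - 4,3.09, 6.13 , 7, 9]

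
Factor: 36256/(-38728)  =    -  44/47 = - 2^2*11^1*47^(  -  1)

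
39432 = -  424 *(-93)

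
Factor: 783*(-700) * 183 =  - 2^2*3^4*5^2*7^1*29^1* 61^1  =  - 100302300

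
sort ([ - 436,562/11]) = [  -  436,562/11]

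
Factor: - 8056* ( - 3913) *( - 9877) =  - 2^3*7^2*13^1*17^1*19^1*43^1*53^1 * 83^1 = - 311353935256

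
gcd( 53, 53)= 53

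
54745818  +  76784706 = 131530524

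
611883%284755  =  42373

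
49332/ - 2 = - 24666 + 0/1   =  - 24666.00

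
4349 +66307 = 70656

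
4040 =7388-3348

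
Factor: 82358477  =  67^1 *257^1*4783^1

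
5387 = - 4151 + 9538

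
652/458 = 1 + 97/229= 1.42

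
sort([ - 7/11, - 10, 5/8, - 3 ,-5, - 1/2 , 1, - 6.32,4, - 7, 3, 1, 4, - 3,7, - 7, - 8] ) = [ - 10 ,-8, - 7, - 7 , - 6.32 , - 5 , - 3, - 3,-7/11 , - 1/2, 5/8, 1,1, 3,4, 4,7]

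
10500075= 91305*115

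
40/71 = 40/71 = 0.56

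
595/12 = 49 + 7/12  =  49.58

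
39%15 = 9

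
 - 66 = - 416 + 350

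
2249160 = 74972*30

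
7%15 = 7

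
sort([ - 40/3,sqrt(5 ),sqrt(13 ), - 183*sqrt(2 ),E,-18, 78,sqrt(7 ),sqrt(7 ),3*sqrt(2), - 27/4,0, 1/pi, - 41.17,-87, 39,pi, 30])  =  [ - 183*sqrt ( 2), - 87,-41.17 , - 18,  -  40/3, - 27/4,0, 1/pi,sqrt (5 ), sqrt(7 ),  sqrt (7 ), E,pi,sqrt ( 13 ) , 3*sqrt( 2),  30,39,78 ]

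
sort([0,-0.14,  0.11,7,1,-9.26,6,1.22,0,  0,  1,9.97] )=[-9.26,-0.14, 0,0,0,0.11,1,1, 1.22, 6, 7, 9.97 ] 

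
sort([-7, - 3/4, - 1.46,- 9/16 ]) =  [-7, - 1.46, - 3/4 ,-9/16] 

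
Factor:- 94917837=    - 3^1*7^1 * 431^1*10487^1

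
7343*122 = 895846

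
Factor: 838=2^1* 419^1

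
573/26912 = 573/26912 = 0.02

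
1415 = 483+932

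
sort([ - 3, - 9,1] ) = [ - 9, - 3, 1 ]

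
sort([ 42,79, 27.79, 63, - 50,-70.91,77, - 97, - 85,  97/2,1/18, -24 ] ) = [ - 97, - 85, - 70.91,  -  50,- 24 , 1/18 , 27.79, 42 , 97/2,63,77 , 79]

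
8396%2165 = 1901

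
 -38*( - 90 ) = 3420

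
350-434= - 84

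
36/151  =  36/151 = 0.24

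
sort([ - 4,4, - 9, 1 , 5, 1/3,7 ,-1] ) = [ - 9, - 4, - 1, 1/3,  1, 4,5,  7 ] 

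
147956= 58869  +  89087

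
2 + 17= 19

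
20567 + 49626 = 70193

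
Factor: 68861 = 13^1* 5297^1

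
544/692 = 136/173= 0.79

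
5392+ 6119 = 11511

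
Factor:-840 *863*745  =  - 2^3*3^1 * 5^2*7^1*149^1*863^1 = - 540065400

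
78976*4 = 315904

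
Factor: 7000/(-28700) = - 2^1 * 5^1 * 41^(  -  1) = - 10/41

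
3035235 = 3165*959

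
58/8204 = 29/4102 = 0.01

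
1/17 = 1/17 = 0.06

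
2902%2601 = 301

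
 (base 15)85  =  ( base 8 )175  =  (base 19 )6B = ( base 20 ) 65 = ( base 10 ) 125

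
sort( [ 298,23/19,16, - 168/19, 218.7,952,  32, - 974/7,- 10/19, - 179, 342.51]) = [ - 179,  -  974/7, - 168/19, - 10/19,23/19 , 16, 32 , 218.7 , 298,342.51, 952]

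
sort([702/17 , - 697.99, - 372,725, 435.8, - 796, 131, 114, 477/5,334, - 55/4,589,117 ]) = [ -796, - 697.99,-372 , - 55/4,702/17, 477/5,114, 117,  131,  334,435.8, 589,725]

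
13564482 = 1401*9682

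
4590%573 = 6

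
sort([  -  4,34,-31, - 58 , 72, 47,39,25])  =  [ - 58 , - 31,  -  4, 25,34,39  ,  47 , 72 ]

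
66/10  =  33/5 = 6.60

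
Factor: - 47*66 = -2^1* 3^1*11^1*47^1 =- 3102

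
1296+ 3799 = 5095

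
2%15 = 2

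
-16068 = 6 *( - 2678 )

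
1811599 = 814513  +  997086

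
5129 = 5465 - 336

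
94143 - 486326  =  -392183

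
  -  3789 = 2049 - 5838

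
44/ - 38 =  - 22/19 = - 1.16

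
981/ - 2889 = - 1+212/321 = - 0.34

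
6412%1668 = 1408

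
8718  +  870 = 9588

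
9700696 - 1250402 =8450294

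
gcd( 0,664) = 664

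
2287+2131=4418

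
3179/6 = 3179/6 = 529.83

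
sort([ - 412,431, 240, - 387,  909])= [ - 412, - 387,  240, 431,909 ] 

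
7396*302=2233592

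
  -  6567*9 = - 59103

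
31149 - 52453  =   - 21304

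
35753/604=59 + 117/604=59.19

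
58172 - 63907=-5735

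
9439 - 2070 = 7369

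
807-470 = 337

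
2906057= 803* 3619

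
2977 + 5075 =8052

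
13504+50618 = 64122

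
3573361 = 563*6347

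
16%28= 16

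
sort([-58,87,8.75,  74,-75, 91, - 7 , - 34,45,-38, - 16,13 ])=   [ - 75,-58,-38 , - 34,- 16,-7,8.75, 13,45, 74, 87, 91]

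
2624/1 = 2624 = 2624.00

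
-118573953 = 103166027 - 221739980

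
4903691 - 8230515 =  - 3326824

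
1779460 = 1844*965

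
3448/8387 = 3448/8387=0.41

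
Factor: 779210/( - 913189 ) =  - 2^1*5^1*17^ ( - 1)* 67^1*1163^1*53717^( - 1)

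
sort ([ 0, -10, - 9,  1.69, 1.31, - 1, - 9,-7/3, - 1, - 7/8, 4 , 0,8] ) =[ - 10,- 9, - 9, - 7/3, - 1, - 1 , - 7/8,  0,0, 1.31, 1.69, 4, 8] 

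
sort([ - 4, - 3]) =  [- 4 , - 3 ] 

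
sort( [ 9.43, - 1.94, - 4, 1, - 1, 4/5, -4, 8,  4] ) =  [ - 4, -4, - 1.94, - 1, 4/5, 1  ,  4, 8,9.43]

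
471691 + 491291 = 962982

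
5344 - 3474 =1870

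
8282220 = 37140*223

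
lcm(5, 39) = 195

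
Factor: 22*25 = 2^1*5^2*11^1 = 550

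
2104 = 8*263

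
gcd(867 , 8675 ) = 1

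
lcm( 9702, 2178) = 106722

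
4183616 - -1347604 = 5531220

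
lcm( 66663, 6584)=533304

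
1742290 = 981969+760321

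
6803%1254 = 533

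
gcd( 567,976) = 1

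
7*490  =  3430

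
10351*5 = 51755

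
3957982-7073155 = -3115173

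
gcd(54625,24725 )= 575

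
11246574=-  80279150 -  - 91525724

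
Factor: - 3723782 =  - 2^1*17^1 *31^1*3533^1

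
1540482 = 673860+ 866622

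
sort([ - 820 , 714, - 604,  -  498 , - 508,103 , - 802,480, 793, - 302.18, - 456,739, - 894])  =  [ - 894, - 820, - 802, - 604, - 508, - 498, - 456, - 302.18,103, 480,714, 739 , 793]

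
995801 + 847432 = 1843233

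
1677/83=20 + 17/83 =20.20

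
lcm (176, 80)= 880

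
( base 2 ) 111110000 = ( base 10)496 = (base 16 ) 1f0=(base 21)12d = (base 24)kg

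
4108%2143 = 1965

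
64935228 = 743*87396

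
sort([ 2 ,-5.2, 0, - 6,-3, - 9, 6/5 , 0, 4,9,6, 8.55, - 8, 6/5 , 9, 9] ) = [ - 9,-8,-6, - 5.2, - 3,0,  0, 6/5, 6/5, 2, 4, 6, 8.55, 9, 9, 9 ]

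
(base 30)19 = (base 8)47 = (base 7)54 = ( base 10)39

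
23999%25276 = 23999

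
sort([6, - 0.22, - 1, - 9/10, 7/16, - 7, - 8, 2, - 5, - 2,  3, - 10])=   [ - 10, - 8,-7, - 5, - 2, - 1,-9/10, - 0.22, 7/16, 2, 3,6] 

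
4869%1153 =257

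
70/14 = 5=5.00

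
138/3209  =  138/3209 = 0.04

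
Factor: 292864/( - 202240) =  - 2^2*5^( - 1)*11^1*13^1* 79^(  -  1 ) = -572/395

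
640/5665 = 128/1133 = 0.11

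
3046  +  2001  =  5047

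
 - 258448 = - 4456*58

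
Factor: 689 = 13^1*53^1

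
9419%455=319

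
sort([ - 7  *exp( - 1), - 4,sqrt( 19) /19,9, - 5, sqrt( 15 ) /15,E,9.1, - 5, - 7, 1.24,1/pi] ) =[ - 7,-5,- 5, - 4,  -  7*exp( - 1), sqrt( 19)/19,sqrt( 15)/15 , 1/pi, 1.24,E, 9,9.1]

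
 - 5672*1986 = - 11264592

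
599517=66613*9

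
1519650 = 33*46050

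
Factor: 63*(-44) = - 2^2*3^2*7^1*11^1 =- 2772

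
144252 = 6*24042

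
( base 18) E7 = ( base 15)124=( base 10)259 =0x103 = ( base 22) BH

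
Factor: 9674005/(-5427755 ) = -1934801/1085551= - 11^1  *175891^1*1085551^ ( - 1)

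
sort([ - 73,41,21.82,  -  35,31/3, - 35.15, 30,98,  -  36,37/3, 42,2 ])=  [ - 73, - 36, - 35.15, - 35 , 2, 31/3, 37/3,21.82,30, 41,42, 98]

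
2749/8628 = 2749/8628 = 0.32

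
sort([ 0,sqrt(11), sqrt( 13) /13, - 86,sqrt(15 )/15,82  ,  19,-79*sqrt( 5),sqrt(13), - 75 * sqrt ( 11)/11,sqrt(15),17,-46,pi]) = [ - 79*sqrt( 5 ), - 86, - 46, - 75  *  sqrt( 11)/11, 0,sqrt(15 ) /15,  sqrt( 13 )/13,pi,sqrt(11), sqrt( 13), sqrt(15 ), 17,19,82]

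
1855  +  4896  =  6751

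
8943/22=813/2=406.50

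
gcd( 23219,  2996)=749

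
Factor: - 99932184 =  - 2^3*3^3*11^1  *137^1*307^1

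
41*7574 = 310534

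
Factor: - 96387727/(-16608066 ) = 2^( - 1) * 3^(-1)*1733^1*55619^1*2768011^ (-1 ) 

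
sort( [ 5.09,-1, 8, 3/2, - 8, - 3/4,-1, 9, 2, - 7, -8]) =[ -8,  -  8,  -  7,-1, - 1, - 3/4,3/2, 2, 5.09, 8, 9 ]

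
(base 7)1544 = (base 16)26c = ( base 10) 620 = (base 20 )1b0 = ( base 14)324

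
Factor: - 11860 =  - 2^2*5^1*593^1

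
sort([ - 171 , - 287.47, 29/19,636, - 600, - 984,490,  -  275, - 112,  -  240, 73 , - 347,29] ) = [ - 984 ,-600 ,-347,  -  287.47, - 275 , - 240 , - 171, - 112 , 29/19 , 29, 73,490,636]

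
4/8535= 4/8535 = 0.00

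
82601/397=82601/397= 208.06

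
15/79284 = 5/26428 = 0.00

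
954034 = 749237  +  204797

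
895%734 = 161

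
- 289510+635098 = 345588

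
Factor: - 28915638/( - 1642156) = 14457819/821078 = 2^( - 1 )*3^1*353^( - 1)*1163^(-1 )*4819273^1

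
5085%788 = 357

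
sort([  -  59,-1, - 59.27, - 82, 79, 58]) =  [ - 82,-59.27 , - 59, -1, 58, 79]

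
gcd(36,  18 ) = 18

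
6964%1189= 1019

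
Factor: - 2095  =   - 5^1*419^1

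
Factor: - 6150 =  - 2^1 * 3^1*5^2*41^1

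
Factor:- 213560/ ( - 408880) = 281/538 = 2^( - 1) * 269^( - 1)  *  281^1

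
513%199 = 115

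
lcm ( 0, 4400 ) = 0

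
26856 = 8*3357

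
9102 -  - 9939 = 19041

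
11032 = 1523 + 9509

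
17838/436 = 8919/218 = 40.91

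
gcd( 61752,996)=996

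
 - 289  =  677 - 966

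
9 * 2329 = 20961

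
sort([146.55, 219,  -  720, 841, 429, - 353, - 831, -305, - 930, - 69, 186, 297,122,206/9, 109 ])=[ - 930, - 831,  -  720, - 353 , - 305, - 69, 206/9, 109, 122, 146.55,186,219, 297 , 429, 841] 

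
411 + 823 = 1234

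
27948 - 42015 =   -  14067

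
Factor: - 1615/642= - 2^(- 1 ) * 3^( - 1)* 5^1*17^1*19^1  *107^ (  -  1) 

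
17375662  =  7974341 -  - 9401321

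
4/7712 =1/1928 =0.00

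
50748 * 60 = 3044880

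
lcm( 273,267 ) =24297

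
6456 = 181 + 6275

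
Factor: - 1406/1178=  -  31^( - 1 )*37^1 = - 37/31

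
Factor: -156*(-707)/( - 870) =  - 2^1*5^(-1)*7^1 * 13^1 *29^ (-1)*101^1  =  - 18382/145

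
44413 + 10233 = 54646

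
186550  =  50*3731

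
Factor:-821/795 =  - 3^ ( - 1)*5^( - 1 )*53^ ( - 1 )*821^1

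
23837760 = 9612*2480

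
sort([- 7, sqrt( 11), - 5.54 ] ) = [ - 7,  -  5.54, sqrt( 11)]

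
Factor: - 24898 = -2^1 * 59^1 *211^1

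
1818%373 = 326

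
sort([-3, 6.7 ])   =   [ - 3 , 6.7]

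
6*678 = 4068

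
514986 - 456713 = 58273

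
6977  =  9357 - 2380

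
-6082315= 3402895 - 9485210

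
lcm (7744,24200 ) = 193600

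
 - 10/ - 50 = 1/5 = 0.20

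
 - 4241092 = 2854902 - 7095994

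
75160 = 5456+69704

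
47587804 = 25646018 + 21941786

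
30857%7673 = 165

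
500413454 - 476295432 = 24118022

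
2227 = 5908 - 3681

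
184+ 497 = 681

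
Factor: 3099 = 3^1*1033^1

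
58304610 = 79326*735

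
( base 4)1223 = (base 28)3N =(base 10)107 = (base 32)3b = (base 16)6b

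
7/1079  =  7/1079 =0.01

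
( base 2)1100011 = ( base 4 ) 1203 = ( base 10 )99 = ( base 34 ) 2v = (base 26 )3l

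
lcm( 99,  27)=297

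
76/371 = 76/371 = 0.20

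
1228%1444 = 1228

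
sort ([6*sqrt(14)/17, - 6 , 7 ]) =[ - 6, 6*sqrt( 14 ) /17 , 7] 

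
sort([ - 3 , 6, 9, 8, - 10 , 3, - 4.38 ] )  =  [ - 10 , - 4.38, - 3, 3,  6, 8, 9] 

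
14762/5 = 2952 + 2/5 = 2952.40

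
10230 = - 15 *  (- 682)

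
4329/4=4329/4 = 1082.25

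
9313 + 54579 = 63892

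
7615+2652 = 10267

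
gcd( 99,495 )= 99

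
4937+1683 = 6620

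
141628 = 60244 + 81384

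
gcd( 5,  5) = 5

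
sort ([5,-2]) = [ - 2, 5]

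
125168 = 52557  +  72611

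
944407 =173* 5459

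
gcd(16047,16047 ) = 16047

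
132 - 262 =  - 130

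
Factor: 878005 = 5^1*175601^1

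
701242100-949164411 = -247922311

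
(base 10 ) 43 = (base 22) 1L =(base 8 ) 53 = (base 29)1e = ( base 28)1f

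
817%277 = 263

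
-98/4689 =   -  1 + 4591/4689= - 0.02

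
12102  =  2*6051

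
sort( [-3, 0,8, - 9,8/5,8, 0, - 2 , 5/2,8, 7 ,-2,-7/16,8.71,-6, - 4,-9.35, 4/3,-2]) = [- 9.35,-9, - 6,-4,-3,  -  2, - 2, -2, - 7/16,0, 0,4/3 , 8/5,5/2, 7, 8, 8, 8,8.71]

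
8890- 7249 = 1641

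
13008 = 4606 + 8402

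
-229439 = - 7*32777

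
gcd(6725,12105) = 1345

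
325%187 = 138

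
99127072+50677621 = 149804693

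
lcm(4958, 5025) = 371850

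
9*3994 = 35946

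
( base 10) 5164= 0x142C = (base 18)FGG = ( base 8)12054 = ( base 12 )2ba4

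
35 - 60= - 25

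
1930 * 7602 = 14671860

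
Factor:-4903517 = - 593^1*8269^1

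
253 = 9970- 9717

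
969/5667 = 323/1889 = 0.17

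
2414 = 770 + 1644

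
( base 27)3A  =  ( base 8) 133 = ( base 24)3J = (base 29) 34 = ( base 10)91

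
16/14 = 8/7= 1.14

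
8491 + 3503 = 11994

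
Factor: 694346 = 2^1*347173^1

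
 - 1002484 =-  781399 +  - 221085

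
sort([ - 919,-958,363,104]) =[ - 958, - 919,104, 363]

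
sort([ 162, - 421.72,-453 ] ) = [  -  453, - 421.72, 162] 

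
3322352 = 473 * 7024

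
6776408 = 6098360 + 678048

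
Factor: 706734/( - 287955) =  - 994/405 = - 2^1*3^( - 4 )*5^( - 1 )  *  7^1*71^1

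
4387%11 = 9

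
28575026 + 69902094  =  98477120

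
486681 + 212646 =699327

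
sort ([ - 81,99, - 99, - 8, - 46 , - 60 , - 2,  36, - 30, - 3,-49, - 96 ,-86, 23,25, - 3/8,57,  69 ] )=[ - 99, - 96,  -  86 ,  -  81, - 60, - 49, - 46 , - 30 , - 8, - 3, - 2,  -  3/8 , 23 , 25, 36 , 57,69, 99] 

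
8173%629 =625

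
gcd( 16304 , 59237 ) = 1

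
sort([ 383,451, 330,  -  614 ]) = [-614,330, 383,451]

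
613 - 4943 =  - 4330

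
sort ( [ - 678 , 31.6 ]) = [ - 678,  31.6]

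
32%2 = 0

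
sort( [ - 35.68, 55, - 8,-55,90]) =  [ - 55,-35.68,-8,55, 90] 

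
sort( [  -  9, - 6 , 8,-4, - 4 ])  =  [ - 9, - 6, - 4,-4,8]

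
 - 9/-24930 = 1/2770 =0.00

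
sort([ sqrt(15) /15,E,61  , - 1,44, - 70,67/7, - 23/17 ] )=[ - 70, - 23/17,- 1,sqrt( 15)/15 , E,67/7,44 , 61]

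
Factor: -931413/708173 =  - 3^1 * 7^1*17^1*73^( - 1)*89^( - 1 )*  109^ ( - 1)*2609^1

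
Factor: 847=7^1 * 11^2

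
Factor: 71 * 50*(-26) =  - 92300 = - 2^2*5^2*13^1*71^1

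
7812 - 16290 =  - 8478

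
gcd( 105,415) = 5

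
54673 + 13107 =67780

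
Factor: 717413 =717413^1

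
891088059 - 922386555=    - 31298496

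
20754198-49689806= - 28935608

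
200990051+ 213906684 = 414896735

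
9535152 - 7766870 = 1768282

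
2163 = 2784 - 621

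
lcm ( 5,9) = 45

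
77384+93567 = 170951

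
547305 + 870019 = 1417324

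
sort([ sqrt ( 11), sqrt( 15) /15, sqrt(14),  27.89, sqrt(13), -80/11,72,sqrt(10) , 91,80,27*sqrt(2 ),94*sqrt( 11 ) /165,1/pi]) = [ - 80/11, sqrt ( 15) /15, 1/pi,94*sqrt( 11 ) /165,sqrt ( 10),sqrt(11) , sqrt( 13 ), sqrt(14),27.89, 27*sqrt(2),72,80, 91 ]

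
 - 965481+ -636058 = - 1601539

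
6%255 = 6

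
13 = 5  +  8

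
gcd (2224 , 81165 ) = 1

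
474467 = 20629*23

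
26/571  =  26/571 = 0.05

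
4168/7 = 4168/7 =595.43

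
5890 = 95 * 62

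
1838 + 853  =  2691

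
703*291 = 204573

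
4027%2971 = 1056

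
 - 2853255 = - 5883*485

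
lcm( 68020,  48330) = 1836540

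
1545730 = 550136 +995594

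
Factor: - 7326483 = - 3^1*1429^1 * 1709^1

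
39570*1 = 39570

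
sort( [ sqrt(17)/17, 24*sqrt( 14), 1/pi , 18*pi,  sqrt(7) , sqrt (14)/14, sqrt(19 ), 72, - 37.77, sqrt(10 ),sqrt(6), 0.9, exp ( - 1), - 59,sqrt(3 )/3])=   [ - 59,-37.77, sqrt( 17 )/17,sqrt( 14) /14, 1/pi, exp( - 1),sqrt(3) /3,0.9, sqrt ( 6), sqrt(7), sqrt( 10),sqrt(19), 18 *pi, 72 , 24*sqrt (14 ) ]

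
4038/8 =2019/4=504.75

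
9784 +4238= 14022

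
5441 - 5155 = 286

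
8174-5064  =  3110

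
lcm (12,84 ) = 84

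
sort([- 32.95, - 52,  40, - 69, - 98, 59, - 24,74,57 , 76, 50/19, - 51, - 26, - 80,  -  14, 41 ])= [ - 98, - 80, - 69, - 52, - 51, - 32.95, - 26, - 24, - 14 , 50/19,40, 41, 57,59, 74,76 ]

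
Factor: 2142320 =2^4*5^1*61^1*439^1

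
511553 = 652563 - 141010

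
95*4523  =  429685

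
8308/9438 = 4154/4719 = 0.88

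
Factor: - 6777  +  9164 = 2387 = 7^1*11^1*31^1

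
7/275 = 7/275 = 0.03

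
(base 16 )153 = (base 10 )339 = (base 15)179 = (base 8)523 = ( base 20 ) GJ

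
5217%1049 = 1021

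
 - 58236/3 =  - 19412 = - 19412.00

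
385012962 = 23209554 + 361803408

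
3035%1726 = 1309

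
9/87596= 9/87596 = 0.00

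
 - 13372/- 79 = 169 + 21/79  =  169.27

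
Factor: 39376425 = 3^1*5^2*11^2*4339^1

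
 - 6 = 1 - 7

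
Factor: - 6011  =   - 6011^1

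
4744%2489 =2255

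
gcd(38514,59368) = 2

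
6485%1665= 1490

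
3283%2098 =1185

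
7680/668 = 11 +83/167 = 11.50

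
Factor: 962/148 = 2^( - 1)*13^1 = 13/2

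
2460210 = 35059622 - 32599412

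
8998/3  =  8998/3=2999.33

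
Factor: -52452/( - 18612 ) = 31/11 = 11^(  -  1)*31^1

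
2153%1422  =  731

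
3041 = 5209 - 2168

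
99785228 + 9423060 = 109208288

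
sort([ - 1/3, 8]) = [ - 1/3, 8] 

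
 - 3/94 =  - 1 +91/94=-0.03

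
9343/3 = 3114+1/3 = 3114.33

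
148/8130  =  74/4065  =  0.02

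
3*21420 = 64260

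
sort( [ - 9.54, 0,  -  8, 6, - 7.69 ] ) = [ - 9.54,-8, - 7.69,0, 6 ]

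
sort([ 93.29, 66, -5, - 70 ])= [ - 70, - 5, 66, 93.29 ] 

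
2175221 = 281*7741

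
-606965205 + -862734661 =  - 1469699866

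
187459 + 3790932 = 3978391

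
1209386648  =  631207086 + 578179562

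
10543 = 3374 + 7169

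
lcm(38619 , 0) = 0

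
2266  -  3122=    - 856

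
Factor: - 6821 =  - 19^1*359^1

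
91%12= 7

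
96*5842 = 560832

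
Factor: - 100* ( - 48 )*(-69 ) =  - 2^6 * 3^2 * 5^2*23^1 = - 331200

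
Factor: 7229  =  7229^1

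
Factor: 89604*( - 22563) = -2^2*3^4*19^1*23^1 *109^1*131^1 = - 2021735052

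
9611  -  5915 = 3696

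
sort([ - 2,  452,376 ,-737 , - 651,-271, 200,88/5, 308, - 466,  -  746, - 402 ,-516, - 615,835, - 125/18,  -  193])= [ - 746, - 737, - 651,- 615,-516, - 466, - 402,-271,-193, - 125/18,-2,88/5 , 200 , 308, 376,452, 835]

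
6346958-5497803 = 849155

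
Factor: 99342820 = 2^2*5^1*113^2 * 389^1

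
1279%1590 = 1279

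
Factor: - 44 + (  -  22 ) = -2^1  *  3^1*11^1=- 66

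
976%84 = 52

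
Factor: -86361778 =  - 2^1*127^1* 340007^1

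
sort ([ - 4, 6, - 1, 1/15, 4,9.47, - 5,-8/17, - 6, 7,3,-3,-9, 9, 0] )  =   [ - 9 , - 6, - 5,-4, - 3, - 1, - 8/17, 0, 1/15, 3, 4, 6, 7,9, 9.47 ]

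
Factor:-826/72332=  - 2^ ( - 1)*7^1*13^( - 2 )*59^1*107^ (-1) = - 413/36166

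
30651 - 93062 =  - 62411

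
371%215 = 156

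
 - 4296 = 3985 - 8281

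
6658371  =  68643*97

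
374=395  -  21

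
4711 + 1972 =6683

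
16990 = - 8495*(  -  2)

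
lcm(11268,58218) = 349308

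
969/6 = 161 + 1/2 =161.50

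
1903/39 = 48 + 31/39  =  48.79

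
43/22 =1 + 21/22 = 1.95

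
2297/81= 28  +  29/81= 28.36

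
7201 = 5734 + 1467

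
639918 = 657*974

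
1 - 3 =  - 2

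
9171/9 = 1019 = 1019.00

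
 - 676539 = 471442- 1147981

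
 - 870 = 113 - 983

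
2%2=0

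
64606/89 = 725  +  81/89 =725.91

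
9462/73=129 + 45/73=129.62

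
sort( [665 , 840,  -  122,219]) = [  -  122,  219 , 665 , 840 ] 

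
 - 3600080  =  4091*( - 880 ) 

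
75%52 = 23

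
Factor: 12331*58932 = 726690492 = 2^2* 3^2*11^1*19^1*59^1 * 1637^1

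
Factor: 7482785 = 5^1*317^1 * 4721^1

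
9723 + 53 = 9776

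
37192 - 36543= 649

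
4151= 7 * 593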